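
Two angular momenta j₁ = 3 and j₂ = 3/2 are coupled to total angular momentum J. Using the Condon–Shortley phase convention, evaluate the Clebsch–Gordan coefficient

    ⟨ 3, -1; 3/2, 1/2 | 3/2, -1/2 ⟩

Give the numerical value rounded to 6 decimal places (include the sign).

j₁+j₂−J=3  J+j₁−j₂=3  J−j₁+j₂=0  j₁+j₂+J+1=7
(j₁±m₁, j₂±m₂, J±M) = (2,4,2,1,1,2)
P² = 192/35
sum k=2..2:
  [2] +1/4 = 1/4
S = 1/4
C² = P²·S² = 12/35 ; C = +0.585540

+0.585540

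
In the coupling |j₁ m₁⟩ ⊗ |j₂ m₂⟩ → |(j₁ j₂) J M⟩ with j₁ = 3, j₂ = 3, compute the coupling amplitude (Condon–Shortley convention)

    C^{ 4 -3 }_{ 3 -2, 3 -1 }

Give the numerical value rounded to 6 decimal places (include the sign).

-0.301511  (= −√(1/11))

√[9·2!4!4!/11! · 1!5!2!4!1!7!] = √(82944/11)
  +(−1)^1/∏(1,1,4,1,0,3)! = -1/144  (running -1/144)
  +(−1)^2/∏(2,0,3,0,1,4)! = 1/288  (running -1/288)
⟨..|..⟩ = √(82944/11)·(-1/288) = -0.301511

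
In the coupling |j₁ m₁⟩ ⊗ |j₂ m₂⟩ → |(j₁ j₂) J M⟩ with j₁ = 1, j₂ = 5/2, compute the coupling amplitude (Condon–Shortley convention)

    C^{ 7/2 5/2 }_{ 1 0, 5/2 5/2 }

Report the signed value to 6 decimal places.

+√(2/7) = +0.534522

j₁+j₂−J=0  J+j₁−j₂=2  J−j₁+j₂=5  j₁+j₂+J+1=8
(j₁±m₁, j₂±m₂, J±M) = (1,1,5,0,6,1)
P² = 28800/7
sum k=0..0:
  [0] +1/120 = 1/120
S = 1/120
C² = P²·S² = 2/7 ; C = +0.534522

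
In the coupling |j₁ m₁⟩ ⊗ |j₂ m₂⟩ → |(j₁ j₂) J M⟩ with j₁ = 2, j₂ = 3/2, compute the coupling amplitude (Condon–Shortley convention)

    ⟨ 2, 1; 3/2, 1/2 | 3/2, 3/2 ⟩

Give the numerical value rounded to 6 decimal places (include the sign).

triangle: 2!·2!·1!/6! = 4/720
(j±m)!: 3!·1!·2!·1!·3!·0! = 72
prefactor² = (2J+1)·Δ·N² = 8/5
  k=1: −1/(1!·1!·0!·1!·2!·0!) = -1/2
Σ = -1/2  ⇒  CG² = 8/5·(-1/2)² = 2/5
CG = −√(2/5) = -0.632456

-0.632456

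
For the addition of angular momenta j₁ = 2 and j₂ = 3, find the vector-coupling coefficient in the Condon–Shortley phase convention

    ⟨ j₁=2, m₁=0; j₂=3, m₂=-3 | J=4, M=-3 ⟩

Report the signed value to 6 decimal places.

√[9·1!3!5!/10! · 2!2!0!6!1!7!] = √(25920)
  +(−1)^0/∏(0,1,2,0,1,5)! = 1/240  (running 1/240)
⟨..|..⟩ = √(25920)·(1/240) = +0.670820

+√(9/20) = +0.670820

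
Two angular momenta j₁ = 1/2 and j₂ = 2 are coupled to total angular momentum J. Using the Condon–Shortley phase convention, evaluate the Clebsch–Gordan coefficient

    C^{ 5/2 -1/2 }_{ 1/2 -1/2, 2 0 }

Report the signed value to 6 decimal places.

+0.774597  (= +√(3/5))

triangle: 0!*1!*4!/6! = 24/720
(j±m)!: 0!*1!*2!*2!*2!*3! = 48
prefactor² = (2J+1)*Δ*N² = 48/5
  k=0: +1/(0!*0!*1!*2!*0!*2!) = 1/4
Σ = 1/4  ⇒  CG² = 48/5*1/4² = 3/5
CG = +√(3/5) = +0.774597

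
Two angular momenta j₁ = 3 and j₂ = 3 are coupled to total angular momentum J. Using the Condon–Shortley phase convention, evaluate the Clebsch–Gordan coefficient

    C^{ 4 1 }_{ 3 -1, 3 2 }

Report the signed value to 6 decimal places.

√[9·2!4!4!/11! · 2!4!5!1!5!3!] = √(82944/77)
  +(−1)^1/∏(1,1,3,4,1,0)! = -1/144  (running -1/144)
  +(−1)^2/∏(2,0,2,3,2,1)! = 1/48  (running 1/72)
⟨..|..⟩ = √(82944/77)·(1/72) = +0.455842

+√(16/77) = +0.455842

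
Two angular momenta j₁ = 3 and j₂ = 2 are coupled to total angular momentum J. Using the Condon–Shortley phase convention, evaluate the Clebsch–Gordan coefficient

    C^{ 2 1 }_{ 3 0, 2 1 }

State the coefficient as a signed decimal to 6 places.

triangle: 3!·3!·1!/8! = 36/40320
(j±m)!: 3!·3!·3!·1!·3!·1! = 1296
prefactor² = (2J+1)·Δ·N² = 81/14
  k=2: +1/(2!·1!·1!·1!·2!·0!) = 1/4
  k=3: −1/(3!·0!·0!·0!·3!·1!) = -1/36
Σ = 2/9  ⇒  CG² = 81/14·2/9² = 2/7
CG = +√(2/7) = +0.534522

+√(2/7) ≈ +0.534522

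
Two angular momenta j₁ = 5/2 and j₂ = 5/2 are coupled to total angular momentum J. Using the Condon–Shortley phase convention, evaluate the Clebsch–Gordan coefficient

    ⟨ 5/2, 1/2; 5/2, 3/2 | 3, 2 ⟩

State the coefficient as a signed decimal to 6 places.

−√(1/12) = -0.288675

√[7·2!3!3!/9! · 3!2!4!1!5!1!] = √(48)
  +(−1)^1/∏(1,1,1,3,2,0)! = -1/12  (running -1/12)
  +(−1)^2/∏(2,0,0,2,3,1)! = 1/24  (running -1/24)
⟨..|..⟩ = √(48)·(-1/24) = -0.288675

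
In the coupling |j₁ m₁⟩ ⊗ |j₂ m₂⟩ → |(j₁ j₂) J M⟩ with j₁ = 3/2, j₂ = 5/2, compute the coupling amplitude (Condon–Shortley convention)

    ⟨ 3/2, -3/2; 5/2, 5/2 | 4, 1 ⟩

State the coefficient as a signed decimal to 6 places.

+0.133631

j₁+j₂−J=0  J+j₁−j₂=3  J−j₁+j₂=5  j₁+j₂+J+1=9
(j₁±m₁, j₂±m₂, J±M) = (0,3,5,0,5,3)
P² = 64800/7
sum k=0..0:
  [0] +1/720 = 1/720
S = 1/720
C² = P²·S² = 1/56 ; C = +0.133631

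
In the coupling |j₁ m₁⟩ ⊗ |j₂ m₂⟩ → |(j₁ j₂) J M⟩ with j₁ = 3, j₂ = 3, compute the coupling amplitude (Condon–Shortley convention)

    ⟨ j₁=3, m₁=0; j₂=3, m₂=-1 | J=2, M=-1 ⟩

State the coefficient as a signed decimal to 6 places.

j₁+j₂−J=4  J+j₁−j₂=2  J−j₁+j₂=2  j₁+j₂+J+1=9
(j₁±m₁, j₂±m₂, J±M) = (3,3,2,4,1,3)
P² = 96/7
sum k=1..2:
  [1] −1/12 = -1/12
  [2] +1/8 = 1/8
S = 1/24
C² = P²·S² = 1/42 ; C = +0.154303

+0.154303  (= +√(1/42))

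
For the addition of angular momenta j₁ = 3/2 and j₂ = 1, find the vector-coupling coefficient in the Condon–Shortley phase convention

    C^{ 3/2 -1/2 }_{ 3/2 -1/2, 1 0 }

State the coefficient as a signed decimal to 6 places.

√[4·1!2!1!/5! · 1!2!1!1!1!2!] = √(4/15)
  +(−1)^0/∏(0,1,2,1,0,0)! = 1/2  (running 1/2)
  +(−1)^1/∏(1,0,1,0,1,1)! = -1  (running -1/2)
⟨..|..⟩ = √(4/15)·(-1/2) = -0.258199

−√(1/15) = -0.258199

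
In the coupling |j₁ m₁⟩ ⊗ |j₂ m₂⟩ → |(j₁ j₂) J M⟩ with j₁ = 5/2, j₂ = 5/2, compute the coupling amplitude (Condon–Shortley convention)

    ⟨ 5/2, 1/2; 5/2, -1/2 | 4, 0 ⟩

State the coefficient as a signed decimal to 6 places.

triangle: 1!×4!×4!/10! = 576/3628800
(j±m)!: 3!×2!×2!×3!×4!×4! = 82944
prefactor² = (2J+1)×Δ×N² = 20736/175
  k=0: +1/(0!×1!×2!×2!×2!×2!) = 1/16
  k=1: −1/(1!×0!×1!×1!×3!×3!) = -1/36
Σ = 5/144  ⇒  CG² = 20736/175×5/144² = 1/7
CG = +√(1/7) = +0.377964

+√(1/7) ≈ +0.377964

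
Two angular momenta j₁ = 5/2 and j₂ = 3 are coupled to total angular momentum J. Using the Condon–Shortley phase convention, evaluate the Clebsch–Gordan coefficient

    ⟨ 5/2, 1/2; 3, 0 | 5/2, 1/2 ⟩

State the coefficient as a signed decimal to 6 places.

triangle: 3!*2!*3!/9! = 72/362880
(j±m)!: 3!*2!*3!*3!*3!*2! = 5184
prefactor² = (2J+1)*Δ*N² = 216/35
  k=0: +1/(0!*3!*2!*3!*0!*0!) = 1/72
  k=1: −1/(1!*2!*1!*2!*1!*1!) = -1/4
  k=2: +1/(2!*1!*0!*1!*2!*2!) = 1/8
Σ = -1/9  ⇒  CG² = 216/35*(-1/9)² = 8/105
CG = −√(8/105) = -0.276026

−√(8/105) = -0.276026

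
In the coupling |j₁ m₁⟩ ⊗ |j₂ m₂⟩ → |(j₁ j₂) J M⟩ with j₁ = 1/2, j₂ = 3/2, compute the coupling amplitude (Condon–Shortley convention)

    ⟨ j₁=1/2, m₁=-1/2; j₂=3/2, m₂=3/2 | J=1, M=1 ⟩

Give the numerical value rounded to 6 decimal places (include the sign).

triangle: 1!×0!×2!/4! = 2/24
(j±m)!: 0!×1!×3!×0!×2!×0! = 12
prefactor² = (2J+1)×Δ×N² = 3
  k=1: −1/(1!×0!×0!×2!×0!×0!) = -1/2
Σ = -1/2  ⇒  CG² = 3×(-1/2)² = 3/4
CG = −√(3/4) = -0.866025

-0.866025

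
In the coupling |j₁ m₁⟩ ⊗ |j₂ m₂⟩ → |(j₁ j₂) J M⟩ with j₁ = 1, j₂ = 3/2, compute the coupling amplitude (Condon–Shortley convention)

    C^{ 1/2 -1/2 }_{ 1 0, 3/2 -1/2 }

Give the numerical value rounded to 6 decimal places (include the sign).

-0.577350  (= −√(1/3))

j₁+j₂−J=2  J+j₁−j₂=0  J−j₁+j₂=1  j₁+j₂+J+1=4
(j₁±m₁, j₂±m₂, J±M) = (1,1,1,2,0,1)
P² = 1/3
sum k=1..1:
  [1] −1/1 = -1
S = -1
C² = P²·S² = 1/3 ; C = -0.577350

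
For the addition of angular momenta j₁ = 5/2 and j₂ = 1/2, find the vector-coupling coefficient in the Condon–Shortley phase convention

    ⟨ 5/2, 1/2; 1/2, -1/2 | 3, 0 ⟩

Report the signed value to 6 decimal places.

+0.707107

j₁+j₂−J=0  J+j₁−j₂=5  J−j₁+j₂=1  j₁+j₂+J+1=7
(j₁±m₁, j₂±m₂, J±M) = (3,2,0,1,3,3)
P² = 72
sum k=0..0:
  [0] +1/12 = 1/12
S = 1/12
C² = P²·S² = 1/2 ; C = +0.707107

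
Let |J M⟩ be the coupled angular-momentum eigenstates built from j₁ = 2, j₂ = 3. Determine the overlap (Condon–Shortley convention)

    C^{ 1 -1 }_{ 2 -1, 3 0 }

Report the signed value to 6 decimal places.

j₁+j₂−J=4  J+j₁−j₂=0  J−j₁+j₂=2  j₁+j₂+J+1=7
(j₁±m₁, j₂±m₂, J±M) = (1,3,3,3,0,2)
P² = 432/35
sum k=3..3:
  [3] −1/12 = -1/12
S = -1/12
C² = P²·S² = 3/35 ; C = -0.292770

-0.292770  (= −√(3/35))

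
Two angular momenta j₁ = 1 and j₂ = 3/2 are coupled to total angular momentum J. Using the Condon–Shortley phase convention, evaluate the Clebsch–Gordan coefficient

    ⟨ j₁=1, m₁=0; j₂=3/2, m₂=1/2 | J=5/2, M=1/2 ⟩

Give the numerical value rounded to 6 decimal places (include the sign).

√[6·0!2!3!/6! · 1!1!2!1!3!2!] = √(12/5)
  +(−1)^0/∏(0,0,1,2,1,1)! = 1/2  (running 1/2)
⟨..|..⟩ = √(12/5)·(1/2) = +0.774597

+√(3/5) = +0.774597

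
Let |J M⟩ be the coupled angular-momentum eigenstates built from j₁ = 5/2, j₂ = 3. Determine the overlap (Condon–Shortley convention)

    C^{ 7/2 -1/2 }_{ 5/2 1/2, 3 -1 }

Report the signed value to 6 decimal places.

√[8·2!3!4!/10! · 3!2!2!4!3!4!] = √(9216/175)
  +(−1)^0/∏(0,2,2,2,1,2)! = 1/16  (running 1/16)
  +(−1)^1/∏(1,1,1,1,2,3)! = -1/12  (running -1/48)
  +(−1)^2/∏(2,0,0,0,3,4)! = 1/288  (running -5/288)
⟨..|..⟩ = √(9216/175)·(-5/288) = -0.125988

−√(1/63) ≈ -0.125988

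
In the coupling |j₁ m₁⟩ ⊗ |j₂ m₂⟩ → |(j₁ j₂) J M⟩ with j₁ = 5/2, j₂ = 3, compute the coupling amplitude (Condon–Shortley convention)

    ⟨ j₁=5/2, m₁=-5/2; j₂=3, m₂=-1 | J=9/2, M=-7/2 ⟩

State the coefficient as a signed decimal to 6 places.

−√(50/99) = -0.710669

triangle: 1!·4!·5!/11! = 2880/39916800
(j±m)!: 0!·5!·2!·4!·1!·8! = 232243200
prefactor² = (2J+1)·Δ·N² = 1843200/11
  k=1: −1/(1!·0!·4!·1!·0!·4!) = -1/576
Σ = -1/576  ⇒  CG² = 1843200/11·(-1/576)² = 50/99
CG = −√(50/99) = -0.710669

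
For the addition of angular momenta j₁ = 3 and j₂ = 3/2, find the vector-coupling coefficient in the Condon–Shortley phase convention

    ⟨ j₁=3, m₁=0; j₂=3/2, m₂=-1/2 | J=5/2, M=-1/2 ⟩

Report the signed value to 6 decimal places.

−√(6/35) ≈ -0.414039

√[6·2!4!1!/8! · 3!3!1!2!2!3!] = √(216/35)
  +(−1)^0/∏(0,2,3,1,1,0)! = 1/12  (running 1/12)
  +(−1)^1/∏(1,1,2,0,2,1)! = -1/4  (running -1/6)
⟨..|..⟩ = √(216/35)·(-1/6) = -0.414039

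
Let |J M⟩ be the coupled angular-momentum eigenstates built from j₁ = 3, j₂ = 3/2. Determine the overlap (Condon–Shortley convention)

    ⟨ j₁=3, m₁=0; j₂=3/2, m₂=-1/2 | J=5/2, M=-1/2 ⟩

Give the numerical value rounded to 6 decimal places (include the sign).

-0.414039  (= −√(6/35))

j₁+j₂−J=2  J+j₁−j₂=4  J−j₁+j₂=1  j₁+j₂+J+1=8
(j₁±m₁, j₂±m₂, J±M) = (3,3,1,2,2,3)
P² = 216/35
sum k=0..1:
  [0] +1/12 = 1/12
  [1] −1/4 = -1/4
S = -1/6
C² = P²·S² = 6/35 ; C = -0.414039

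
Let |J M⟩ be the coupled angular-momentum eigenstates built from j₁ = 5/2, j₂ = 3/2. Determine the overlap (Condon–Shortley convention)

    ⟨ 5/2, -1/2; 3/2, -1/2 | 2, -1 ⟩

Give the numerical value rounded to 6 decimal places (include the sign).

-0.545545  (= −√(25/84))

triangle: 2!·3!·1!/7! = 12/5040
(j±m)!: 2!·3!·1!·2!·1!·3! = 144
prefactor² = (2J+1)·Δ·N² = 12/7
  k=0: +1/(0!·2!·3!·1!·0!·0!) = 1/12
  k=1: −1/(1!·1!·2!·0!·1!·1!) = -1/2
Σ = -5/12  ⇒  CG² = 12/7·(-5/12)² = 25/84
CG = −√(25/84) = -0.545545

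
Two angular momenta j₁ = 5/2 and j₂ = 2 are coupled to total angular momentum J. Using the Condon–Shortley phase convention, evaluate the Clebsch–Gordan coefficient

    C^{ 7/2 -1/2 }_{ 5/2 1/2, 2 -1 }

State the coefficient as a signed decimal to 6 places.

j₁+j₂−J=1  J+j₁−j₂=4  J−j₁+j₂=3  j₁+j₂+J+1=9
(j₁±m₁, j₂±m₂, J±M) = (3,2,1,3,3,4)
P² = 1152/35
sum k=0..1:
  [0] +1/8 = 1/8
  [1] −1/36 = -1/36
S = 7/72
C² = P²·S² = 14/45 ; C = +0.557773

+√(14/45) ≈ +0.557773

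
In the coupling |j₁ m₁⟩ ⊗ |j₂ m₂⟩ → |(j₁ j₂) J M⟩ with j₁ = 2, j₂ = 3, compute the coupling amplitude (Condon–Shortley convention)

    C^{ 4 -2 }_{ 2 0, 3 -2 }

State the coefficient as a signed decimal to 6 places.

j₁+j₂−J=1  J+j₁−j₂=3  J−j₁+j₂=5  j₁+j₂+J+1=10
(j₁±m₁, j₂±m₂, J±M) = (2,2,1,5,2,6)
P² = 8640/7
sum k=0..1:
  [0] +1/48 = 1/48
  [1] −1/240 = -1/240
S = 1/60
C² = P²·S² = 12/35 ; C = +0.585540

+√(12/35) ≈ +0.585540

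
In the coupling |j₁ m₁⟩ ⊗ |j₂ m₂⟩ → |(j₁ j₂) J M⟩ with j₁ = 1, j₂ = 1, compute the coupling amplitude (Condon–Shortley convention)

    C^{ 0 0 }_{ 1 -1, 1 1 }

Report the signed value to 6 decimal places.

√[1·2!0!0!/3! · 0!2!2!0!0!0!] = √(4/3)
  +(−1)^2/∏(2,0,0,0,0,0)! = 1/2  (running 1/2)
⟨..|..⟩ = √(4/3)·(1/2) = +0.577350

+√(1/3) = +0.577350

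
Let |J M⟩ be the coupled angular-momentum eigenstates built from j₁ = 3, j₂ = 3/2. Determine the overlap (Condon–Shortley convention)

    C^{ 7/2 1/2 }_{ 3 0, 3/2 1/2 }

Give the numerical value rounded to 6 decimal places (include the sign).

√[8·1!5!2!/9! · 3!3!2!1!4!3!] = √(384/7)
  +(−1)^0/∏(0,1,3,2,2,0)! = 1/24  (running 1/24)
  +(−1)^1/∏(1,0,2,1,3,1)! = -1/12  (running -1/24)
⟨..|..⟩ = √(384/7)·(-1/24) = -0.308607

-0.308607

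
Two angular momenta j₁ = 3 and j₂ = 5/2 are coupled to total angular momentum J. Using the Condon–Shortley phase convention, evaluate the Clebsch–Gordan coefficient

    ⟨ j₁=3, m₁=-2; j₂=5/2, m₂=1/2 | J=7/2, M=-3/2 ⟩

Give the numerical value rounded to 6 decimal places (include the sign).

+√(2/21) = +0.308607

j₁+j₂−J=2  J+j₁−j₂=4  J−j₁+j₂=3  j₁+j₂+J+1=10
(j₁±m₁, j₂±m₂, J±M) = (1,5,3,2,2,5)
P² = 1536/7
sum k=1..2:
  [1] −1/48 = -1/48
  [2] +1/24 = 1/24
S = 1/48
C² = P²·S² = 2/21 ; C = +0.308607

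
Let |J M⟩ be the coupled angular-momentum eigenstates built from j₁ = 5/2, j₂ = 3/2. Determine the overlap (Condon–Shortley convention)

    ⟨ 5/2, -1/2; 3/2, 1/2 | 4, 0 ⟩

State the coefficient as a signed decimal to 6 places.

+0.654654

√[9·0!5!3!/9! · 2!3!2!1!4!4!] = √(1728/7)
  +(−1)^0/∏(0,0,3,2,2,1)! = 1/24  (running 1/24)
⟨..|..⟩ = √(1728/7)·(1/24) = +0.654654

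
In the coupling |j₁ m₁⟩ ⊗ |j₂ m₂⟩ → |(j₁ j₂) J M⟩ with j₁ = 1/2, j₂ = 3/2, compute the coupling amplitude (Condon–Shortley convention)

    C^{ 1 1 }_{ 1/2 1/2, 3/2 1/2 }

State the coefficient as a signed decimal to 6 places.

√[3·1!0!2!/4! · 1!0!2!1!2!0!] = √(1)
  +(−1)^0/∏(0,1,0,2,0,0)! = 1/2  (running 1/2)
⟨..|..⟩ = √(1)·(1/2) = +0.500000

+√(1/4) ≈ +0.500000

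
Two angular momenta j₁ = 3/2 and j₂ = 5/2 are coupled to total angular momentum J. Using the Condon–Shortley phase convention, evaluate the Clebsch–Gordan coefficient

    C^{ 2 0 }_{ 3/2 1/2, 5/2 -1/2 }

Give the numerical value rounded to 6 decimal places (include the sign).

√[5·2!1!3!/7! · 2!1!2!3!2!2!] = √(8/7)
  +(−1)^0/∏(0,2,1,2,0,1)! = 1/4  (running 1/4)
  +(−1)^1/∏(1,1,0,1,1,2)! = -1/2  (running -1/4)
⟨..|..⟩ = √(8/7)·(-1/4) = -0.267261

-0.267261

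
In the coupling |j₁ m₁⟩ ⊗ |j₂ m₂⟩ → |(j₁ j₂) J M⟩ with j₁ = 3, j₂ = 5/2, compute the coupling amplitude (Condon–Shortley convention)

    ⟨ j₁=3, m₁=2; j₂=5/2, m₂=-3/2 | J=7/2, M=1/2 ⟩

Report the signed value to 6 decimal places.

+√(20/63) ≈ +0.563436

j₁+j₂−J=2  J+j₁−j₂=4  J−j₁+j₂=3  j₁+j₂+J+1=10
(j₁±m₁, j₂±m₂, J±M) = (5,1,1,4,4,3)
P² = 9216/35
sum k=0..1:
  [0] +1/24 = 1/24
  [1] −1/144 = -1/144
S = 5/144
C² = P²·S² = 20/63 ; C = +0.563436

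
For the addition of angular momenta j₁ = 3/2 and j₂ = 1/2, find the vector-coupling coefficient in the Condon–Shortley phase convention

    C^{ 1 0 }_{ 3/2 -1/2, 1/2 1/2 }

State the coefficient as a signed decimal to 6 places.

j₁+j₂−J=1  J+j₁−j₂=2  J−j₁+j₂=0  j₁+j₂+J+1=4
(j₁±m₁, j₂±m₂, J±M) = (1,2,1,0,1,1)
P² = 1/2
sum k=1..1:
  [1] −1/1 = -1
S = -1
C² = P²·S² = 1/2 ; C = -0.707107

-0.707107  (= −√(1/2))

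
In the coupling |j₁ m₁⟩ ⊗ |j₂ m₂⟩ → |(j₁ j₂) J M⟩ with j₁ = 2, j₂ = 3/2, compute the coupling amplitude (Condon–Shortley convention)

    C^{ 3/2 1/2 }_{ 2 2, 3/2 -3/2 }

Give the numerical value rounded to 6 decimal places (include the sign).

+√(2/5) ≈ +0.632456

j₁+j₂−J=2  J+j₁−j₂=2  J−j₁+j₂=1  j₁+j₂+J+1=6
(j₁±m₁, j₂±m₂, J±M) = (4,0,0,3,2,1)
P² = 32/5
sum k=0..0:
  [0] +1/4 = 1/4
S = 1/4
C² = P²·S² = 2/5 ; C = +0.632456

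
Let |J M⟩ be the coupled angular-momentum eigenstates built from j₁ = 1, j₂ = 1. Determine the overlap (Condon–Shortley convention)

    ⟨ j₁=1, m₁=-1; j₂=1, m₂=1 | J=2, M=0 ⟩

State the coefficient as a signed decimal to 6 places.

+√(1/6) = +0.408248

√[5·0!2!2!/5! · 0!2!2!0!2!2!] = √(8/3)
  +(−1)^0/∏(0,0,2,2,0,0)! = 1/4  (running 1/4)
⟨..|..⟩ = √(8/3)·(1/4) = +0.408248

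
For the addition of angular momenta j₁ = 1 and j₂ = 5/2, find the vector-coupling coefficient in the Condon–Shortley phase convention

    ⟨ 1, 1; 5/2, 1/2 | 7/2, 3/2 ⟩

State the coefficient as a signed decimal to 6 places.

+√(10/21) ≈ +0.690066

√[8·0!2!5!/8! · 2!0!3!2!5!2!] = √(1920/7)
  +(−1)^0/∏(0,0,0,3,2,2)! = 1/24  (running 1/24)
⟨..|..⟩ = √(1920/7)·(1/24) = +0.690066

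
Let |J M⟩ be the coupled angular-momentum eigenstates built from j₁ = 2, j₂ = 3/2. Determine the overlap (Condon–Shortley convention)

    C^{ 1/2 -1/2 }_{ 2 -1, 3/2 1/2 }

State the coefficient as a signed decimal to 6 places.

+√(3/10) = +0.547723

triangle: 3!×1!×0!/5! = 6/120
(j±m)!: 1!×3!×2!×1!×0!×1! = 12
prefactor² = (2J+1)×Δ×N² = 6/5
  k=2: +1/(2!×1!×1!×0!×0!×0!) = 1/2
Σ = 1/2  ⇒  CG² = 6/5×1/2² = 3/10
CG = +√(3/10) = +0.547723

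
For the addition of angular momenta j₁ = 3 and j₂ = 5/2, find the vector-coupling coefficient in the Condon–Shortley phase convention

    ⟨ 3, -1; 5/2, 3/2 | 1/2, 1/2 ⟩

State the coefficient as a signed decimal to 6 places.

+0.308607

√[2·5!1!0!/7! · 2!4!4!1!1!0!] = √(384/7)
  +(−1)^4/∏(4,1,0,0,1,0)! = 1/24  (running 1/24)
⟨..|..⟩ = √(384/7)·(1/24) = +0.308607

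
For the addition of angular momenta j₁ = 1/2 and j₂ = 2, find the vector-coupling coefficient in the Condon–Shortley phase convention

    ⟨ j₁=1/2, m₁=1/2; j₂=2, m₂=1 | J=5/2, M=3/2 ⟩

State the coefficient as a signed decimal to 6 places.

+0.894427  (= +√(4/5))

triangle: 0!×1!×4!/6! = 24/720
(j±m)!: 1!×0!×3!×1!×4!×1! = 144
prefactor² = (2J+1)×Δ×N² = 144/5
  k=0: +1/(0!×0!×0!×3!×1!×1!) = 1/6
Σ = 1/6  ⇒  CG² = 144/5×1/6² = 4/5
CG = +√(4/5) = +0.894427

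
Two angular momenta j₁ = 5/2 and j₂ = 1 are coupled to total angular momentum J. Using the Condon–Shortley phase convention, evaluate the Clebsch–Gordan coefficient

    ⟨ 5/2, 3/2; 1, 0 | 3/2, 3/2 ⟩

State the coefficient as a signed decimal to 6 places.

−√(4/15) = -0.516398

j₁+j₂−J=2  J+j₁−j₂=3  J−j₁+j₂=0  j₁+j₂+J+1=6
(j₁±m₁, j₂±m₂, J±M) = (4,1,1,1,3,0)
P² = 48/5
sum k=1..1:
  [1] −1/6 = -1/6
S = -1/6
C² = P²·S² = 4/15 ; C = -0.516398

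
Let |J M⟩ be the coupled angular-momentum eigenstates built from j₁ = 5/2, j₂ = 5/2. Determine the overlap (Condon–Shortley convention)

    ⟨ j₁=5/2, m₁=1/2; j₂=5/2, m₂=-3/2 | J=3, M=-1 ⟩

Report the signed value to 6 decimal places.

+√(1/30) ≈ +0.182574

j₁+j₂−J=2  J+j₁−j₂=3  J−j₁+j₂=3  j₁+j₂+J+1=9
(j₁±m₁, j₂±m₂, J±M) = (3,2,1,4,2,4)
P² = 96/5
sum k=0..1:
  [0] +1/8 = 1/8
  [1] −1/12 = -1/12
S = 1/24
C² = P²·S² = 1/30 ; C = +0.182574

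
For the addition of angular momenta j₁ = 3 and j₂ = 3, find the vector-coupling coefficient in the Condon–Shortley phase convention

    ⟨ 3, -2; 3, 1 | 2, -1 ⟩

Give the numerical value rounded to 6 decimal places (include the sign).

triangle: 4!·2!·2!/9! = 96/362880
(j±m)!: 1!·5!·4!·2!·1!·3! = 34560
prefactor² = (2J+1)·Δ·N² = 320/7
  k=3: −1/(3!·1!·2!·1!·0!·1!) = -1/12
  k=4: +1/(4!·0!·1!·0!·1!·2!) = 1/48
Σ = -1/16  ⇒  CG² = 320/7·(-1/16)² = 5/28
CG = −√(5/28) = -0.422577

-0.422577  (= −√(5/28))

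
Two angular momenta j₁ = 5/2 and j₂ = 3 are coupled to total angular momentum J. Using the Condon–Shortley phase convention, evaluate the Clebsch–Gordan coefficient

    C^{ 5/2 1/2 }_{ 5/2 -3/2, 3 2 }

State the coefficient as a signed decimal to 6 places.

√[6·3!2!3!/9! · 1!4!5!1!3!2!] = √(288/7)
  +(−1)^2/∏(2,1,2,3,0,0)! = 1/24  (running 1/24)
  +(−1)^3/∏(3,0,1,2,1,1)! = -1/12  (running -1/24)
⟨..|..⟩ = √(288/7)·(-1/24) = -0.267261

−√(1/14) ≈ -0.267261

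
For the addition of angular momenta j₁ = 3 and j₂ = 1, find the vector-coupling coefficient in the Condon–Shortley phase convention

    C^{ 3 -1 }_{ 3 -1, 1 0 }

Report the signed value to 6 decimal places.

√[7·1!5!1!/8! · 2!4!1!1!2!4!] = √(48)
  +(−1)^0/∏(0,1,4,1,1,0)! = 1/24  (running 1/24)
  +(−1)^1/∏(1,0,3,0,2,1)! = -1/12  (running -1/24)
⟨..|..⟩ = √(48)·(-1/24) = -0.288675

-0.288675  (= −√(1/12))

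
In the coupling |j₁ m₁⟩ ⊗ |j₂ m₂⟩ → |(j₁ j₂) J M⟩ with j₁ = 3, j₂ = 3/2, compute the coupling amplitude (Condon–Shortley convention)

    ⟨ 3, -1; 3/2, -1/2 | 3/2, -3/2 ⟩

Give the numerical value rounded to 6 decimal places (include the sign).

j₁+j₂−J=3  J+j₁−j₂=3  J−j₁+j₂=0  j₁+j₂+J+1=7
(j₁±m₁, j₂±m₂, J±M) = (2,4,1,2,0,3)
P² = 576/35
sum k=1..1:
  [1] −1/12 = -1/12
S = -1/12
C² = P²·S² = 4/35 ; C = -0.338062

-0.338062  (= −√(4/35))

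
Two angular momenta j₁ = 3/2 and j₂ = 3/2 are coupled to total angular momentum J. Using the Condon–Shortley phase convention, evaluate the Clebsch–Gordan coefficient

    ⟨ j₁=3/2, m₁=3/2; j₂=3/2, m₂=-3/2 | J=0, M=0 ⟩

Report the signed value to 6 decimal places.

j₁+j₂−J=3  J+j₁−j₂=0  J−j₁+j₂=0  j₁+j₂+J+1=4
(j₁±m₁, j₂±m₂, J±M) = (3,0,0,3,0,0)
P² = 9
sum k=0..0:
  [0] +1/6 = 1/6
S = 1/6
C² = P²·S² = 1/4 ; C = +0.500000

+0.500000  (= +√(1/4))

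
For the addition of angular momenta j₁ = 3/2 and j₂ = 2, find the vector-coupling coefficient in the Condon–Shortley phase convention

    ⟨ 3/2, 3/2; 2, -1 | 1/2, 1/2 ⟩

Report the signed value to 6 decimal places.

j₁+j₂−J=3  J+j₁−j₂=0  J−j₁+j₂=1  j₁+j₂+J+1=5
(j₁±m₁, j₂±m₂, J±M) = (3,0,1,3,1,0)
P² = 18/5
sum k=0..0:
  [0] +1/6 = 1/6
S = 1/6
C² = P²·S² = 1/10 ; C = +0.316228

+0.316228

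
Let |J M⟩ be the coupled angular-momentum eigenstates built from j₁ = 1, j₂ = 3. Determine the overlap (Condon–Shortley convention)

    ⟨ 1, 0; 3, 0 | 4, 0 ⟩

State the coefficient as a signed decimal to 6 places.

+√(4/7) ≈ +0.755929

triangle: 0!×2!×6!/9! = 1440/362880
(j±m)!: 1!×1!×3!×3!×4!×4! = 20736
prefactor² = (2J+1)×Δ×N² = 5184/7
  k=0: +1/(0!×0!×1!×3!×1!×3!) = 1/36
Σ = 1/36  ⇒  CG² = 5184/7×1/36² = 4/7
CG = +√(4/7) = +0.755929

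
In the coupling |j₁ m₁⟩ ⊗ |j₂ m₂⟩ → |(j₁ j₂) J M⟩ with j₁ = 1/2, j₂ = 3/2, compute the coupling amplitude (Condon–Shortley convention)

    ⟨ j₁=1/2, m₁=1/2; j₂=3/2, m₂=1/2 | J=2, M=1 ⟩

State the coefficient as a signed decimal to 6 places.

+√(3/4) = +0.866025

triangle: 0!*1!*3!/5! = 6/120
(j±m)!: 1!*0!*2!*1!*3!*1! = 12
prefactor² = (2J+1)*Δ*N² = 3
  k=0: +1/(0!*0!*0!*2!*1!*1!) = 1/2
Σ = 1/2  ⇒  CG² = 3*1/2² = 3/4
CG = +√(3/4) = +0.866025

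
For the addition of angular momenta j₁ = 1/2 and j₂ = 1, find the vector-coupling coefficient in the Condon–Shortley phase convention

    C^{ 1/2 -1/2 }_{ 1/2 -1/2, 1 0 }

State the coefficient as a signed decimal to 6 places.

−√(1/3) ≈ -0.577350

j₁+j₂−J=1  J+j₁−j₂=0  J−j₁+j₂=1  j₁+j₂+J+1=3
(j₁±m₁, j₂±m₂, J±M) = (0,1,1,1,0,1)
P² = 1/3
sum k=1..1:
  [1] −1/1 = -1
S = -1
C² = P²·S² = 1/3 ; C = -0.577350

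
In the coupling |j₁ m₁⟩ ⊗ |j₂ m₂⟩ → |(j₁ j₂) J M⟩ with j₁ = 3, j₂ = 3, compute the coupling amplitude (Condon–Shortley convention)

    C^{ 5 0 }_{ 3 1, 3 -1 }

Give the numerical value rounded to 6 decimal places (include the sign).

j₁+j₂−J=1  J+j₁−j₂=5  J−j₁+j₂=5  j₁+j₂+J+1=12
(j₁±m₁, j₂±m₂, J±M) = (4,2,2,4,5,5)
P² = 76800/7
sum k=0..1:
  [0] +1/144 = 1/144
  [1] −1/576 = -1/576
S = 1/192
C² = P²·S² = 25/84 ; C = +0.545545

+√(25/84) ≈ +0.545545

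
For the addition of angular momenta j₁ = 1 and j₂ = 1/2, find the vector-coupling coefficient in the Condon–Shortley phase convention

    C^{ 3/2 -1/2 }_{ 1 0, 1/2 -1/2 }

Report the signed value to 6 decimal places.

+0.816497  (= +√(2/3))

triangle: 0!·2!·1!/4! = 2/24
(j±m)!: 1!·1!·0!·1!·1!·2! = 2
prefactor² = (2J+1)·Δ·N² = 2/3
  k=0: +1/(0!·0!·1!·0!·1!·1!) = 1
Σ = 1  ⇒  CG² = 2/3·1² = 2/3
CG = +√(2/3) = +0.816497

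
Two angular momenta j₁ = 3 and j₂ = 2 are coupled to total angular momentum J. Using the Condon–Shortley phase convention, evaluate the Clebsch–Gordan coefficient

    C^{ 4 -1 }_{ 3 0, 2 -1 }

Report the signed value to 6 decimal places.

√[9·1!5!3!/10! · 3!3!1!3!3!5!] = √(1944/7)
  +(−1)^0/∏(0,1,3,1,2,2)! = 1/24  (running 1/24)
  +(−1)^1/∏(1,0,2,0,3,3)! = -1/72  (running 1/36)
⟨..|..⟩ = √(1944/7)·(1/36) = +0.462910

+0.462910  (= +√(3/14))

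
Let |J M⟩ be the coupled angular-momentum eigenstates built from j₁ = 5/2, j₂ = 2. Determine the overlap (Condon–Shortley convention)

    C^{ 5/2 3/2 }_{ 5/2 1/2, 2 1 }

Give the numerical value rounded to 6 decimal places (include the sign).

triangle: 2!*3!*2!/8! = 24/40320
(j±m)!: 3!*2!*3!*1!*4!*1! = 1728
prefactor² = (2J+1)*Δ*N² = 216/35
  k=1: −1/(1!*1!*1!*2!*2!*0!) = -1/4
  k=2: +1/(2!*0!*0!*1!*3!*1!) = 1/12
Σ = -1/6  ⇒  CG² = 216/35*(-1/6)² = 6/35
CG = −√(6/35) = -0.414039

−√(6/35) = -0.414039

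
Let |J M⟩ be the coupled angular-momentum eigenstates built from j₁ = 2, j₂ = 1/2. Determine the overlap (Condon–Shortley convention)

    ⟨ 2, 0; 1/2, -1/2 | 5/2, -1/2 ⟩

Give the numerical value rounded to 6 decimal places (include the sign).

j₁+j₂−J=0  J+j₁−j₂=4  J−j₁+j₂=1  j₁+j₂+J+1=6
(j₁±m₁, j₂±m₂, J±M) = (2,2,0,1,2,3)
P² = 48/5
sum k=0..0:
  [0] +1/4 = 1/4
S = 1/4
C² = P²·S² = 3/5 ; C = +0.774597

+√(3/5) = +0.774597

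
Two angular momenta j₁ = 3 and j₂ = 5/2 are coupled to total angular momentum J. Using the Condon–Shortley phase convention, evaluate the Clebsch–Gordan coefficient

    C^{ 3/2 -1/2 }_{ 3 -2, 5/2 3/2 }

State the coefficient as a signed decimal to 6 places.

−√(1/21) ≈ -0.218218

j₁+j₂−J=4  J+j₁−j₂=2  J−j₁+j₂=1  j₁+j₂+J+1=8
(j₁±m₁, j₂±m₂, J±M) = (1,5,4,1,1,2)
P² = 192/7
sum k=3..4:
  [3] −1/12 = -1/12
  [4] +1/24 = 1/24
S = -1/24
C² = P²·S² = 1/21 ; C = -0.218218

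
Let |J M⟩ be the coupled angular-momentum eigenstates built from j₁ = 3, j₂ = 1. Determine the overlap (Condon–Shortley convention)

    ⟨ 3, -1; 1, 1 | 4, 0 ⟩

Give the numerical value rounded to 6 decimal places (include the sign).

+0.462910

j₁+j₂−J=0  J+j₁−j₂=6  J−j₁+j₂=2  j₁+j₂+J+1=9
(j₁±m₁, j₂±m₂, J±M) = (2,4,2,0,4,4)
P² = 13824/7
sum k=0..0:
  [0] +1/96 = 1/96
S = 1/96
C² = P²·S² = 3/14 ; C = +0.462910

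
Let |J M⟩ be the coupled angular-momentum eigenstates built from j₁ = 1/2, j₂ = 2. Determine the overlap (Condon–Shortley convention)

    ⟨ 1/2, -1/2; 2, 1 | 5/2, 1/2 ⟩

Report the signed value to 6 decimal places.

+0.632456

triangle: 0!*1!*4!/6! = 24/720
(j±m)!: 0!*1!*3!*1!*3!*2! = 72
prefactor² = (2J+1)*Δ*N² = 72/5
  k=0: +1/(0!*0!*1!*3!*0!*1!) = 1/6
Σ = 1/6  ⇒  CG² = 72/5*1/6² = 2/5
CG = +√(2/5) = +0.632456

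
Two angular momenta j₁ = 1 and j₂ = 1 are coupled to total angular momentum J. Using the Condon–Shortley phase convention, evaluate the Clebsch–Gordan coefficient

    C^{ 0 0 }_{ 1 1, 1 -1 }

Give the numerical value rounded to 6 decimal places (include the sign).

√[1·2!0!0!/3! · 2!0!0!2!0!0!] = √(4/3)
  +(−1)^0/∏(0,2,0,0,0,0)! = 1/2  (running 1/2)
⟨..|..⟩ = √(4/3)·(1/2) = +0.577350

+0.577350  (= +√(1/3))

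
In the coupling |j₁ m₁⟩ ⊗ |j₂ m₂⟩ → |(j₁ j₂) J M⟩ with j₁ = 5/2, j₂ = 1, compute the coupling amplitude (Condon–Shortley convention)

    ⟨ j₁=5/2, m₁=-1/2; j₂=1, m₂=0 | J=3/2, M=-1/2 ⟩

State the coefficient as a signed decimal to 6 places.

-0.632456  (= −√(2/5))

√[4·2!3!0!/6! · 2!3!1!1!1!2!] = √(8/5)
  +(−1)^1/∏(1,1,2,0,1,0)! = -1/2  (running -1/2)
⟨..|..⟩ = √(8/5)·(-1/2) = -0.632456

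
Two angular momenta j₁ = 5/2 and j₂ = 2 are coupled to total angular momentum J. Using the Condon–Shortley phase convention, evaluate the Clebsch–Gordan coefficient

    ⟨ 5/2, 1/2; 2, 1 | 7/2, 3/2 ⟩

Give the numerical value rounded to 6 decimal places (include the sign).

triangle: 1!·4!·3!/9! = 144/362880
(j±m)!: 3!·2!·3!·1!·5!·2! = 17280
prefactor² = (2J+1)·Δ·N² = 384/7
  k=0: +1/(0!·1!·2!·3!·2!·0!) = 1/24
  k=1: −1/(1!·0!·1!·2!·3!·1!) = -1/12
Σ = -1/24  ⇒  CG² = 384/7·(-1/24)² = 2/21
CG = −√(2/21) = -0.308607

-0.308607  (= −√(2/21))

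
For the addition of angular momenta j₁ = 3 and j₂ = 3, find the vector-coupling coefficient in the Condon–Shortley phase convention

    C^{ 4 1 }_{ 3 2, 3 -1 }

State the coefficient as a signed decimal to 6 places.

triangle: 2!·4!·4!/11! = 1152/39916800
(j±m)!: 5!·1!·2!·4!·5!·3! = 4147200
prefactor² = (2J+1)·Δ·N² = 82944/77
  k=0: +1/(0!·2!·1!·2!·3!·2!) = 1/48
  k=1: −1/(1!·1!·0!·1!·4!·3!) = -1/144
Σ = 1/72  ⇒  CG² = 82944/77·1/72² = 16/77
CG = +√(16/77) = +0.455842

+√(16/77) ≈ +0.455842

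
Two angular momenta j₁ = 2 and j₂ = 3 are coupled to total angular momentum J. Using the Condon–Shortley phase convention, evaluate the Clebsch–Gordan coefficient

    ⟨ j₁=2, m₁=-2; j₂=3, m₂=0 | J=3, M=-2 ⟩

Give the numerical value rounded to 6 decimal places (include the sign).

triangle: 2!*2!*4!/9! = 96/362880
(j±m)!: 0!*4!*3!*3!*1!*5! = 103680
prefactor² = (2J+1)*Δ*N² = 192
  k=2: +1/(2!*0!*2!*1!*0!*3!) = 1/24
Σ = 1/24  ⇒  CG² = 192*1/24² = 1/3
CG = +√(1/3) = +0.577350

+0.577350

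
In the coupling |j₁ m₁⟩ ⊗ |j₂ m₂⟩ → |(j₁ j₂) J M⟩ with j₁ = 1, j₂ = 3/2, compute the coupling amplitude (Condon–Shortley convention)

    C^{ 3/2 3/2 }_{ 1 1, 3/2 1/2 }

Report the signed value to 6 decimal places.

+0.632456

j₁+j₂−J=1  J+j₁−j₂=1  J−j₁+j₂=2  j₁+j₂+J+1=5
(j₁±m₁, j₂±m₂, J±M) = (2,0,2,1,3,0)
P² = 8/5
sum k=0..0:
  [0] +1/2 = 1/2
S = 1/2
C² = P²·S² = 2/5 ; C = +0.632456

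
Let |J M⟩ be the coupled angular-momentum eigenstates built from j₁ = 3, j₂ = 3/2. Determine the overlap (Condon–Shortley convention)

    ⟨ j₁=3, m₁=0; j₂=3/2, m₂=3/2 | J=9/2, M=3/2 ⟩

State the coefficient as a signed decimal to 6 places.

√[10·0!6!3!/10! · 3!3!3!0!6!3!] = √(77760/7)
  +(−1)^0/∏(0,0,3,3,3,0)! = 1/216  (running 1/216)
⟨..|..⟩ = √(77760/7)·(1/216) = +0.487950

+√(5/21) ≈ +0.487950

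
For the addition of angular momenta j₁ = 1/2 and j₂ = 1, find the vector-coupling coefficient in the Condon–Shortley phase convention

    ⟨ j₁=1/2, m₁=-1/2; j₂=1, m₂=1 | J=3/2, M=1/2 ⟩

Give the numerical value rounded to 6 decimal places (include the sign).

+√(1/3) = +0.577350

j₁+j₂−J=0  J+j₁−j₂=1  J−j₁+j₂=2  j₁+j₂+J+1=4
(j₁±m₁, j₂±m₂, J±M) = (0,1,2,0,2,1)
P² = 4/3
sum k=0..0:
  [0] +1/2 = 1/2
S = 1/2
C² = P²·S² = 1/3 ; C = +0.577350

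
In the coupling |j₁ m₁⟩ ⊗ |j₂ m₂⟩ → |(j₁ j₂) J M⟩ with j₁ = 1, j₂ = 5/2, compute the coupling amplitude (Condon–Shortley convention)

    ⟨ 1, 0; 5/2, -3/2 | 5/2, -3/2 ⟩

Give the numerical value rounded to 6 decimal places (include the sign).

+√(9/35) ≈ +0.507093

j₁+j₂−J=1  J+j₁−j₂=1  J−j₁+j₂=4  j₁+j₂+J+1=7
(j₁±m₁, j₂±m₂, J±M) = (1,1,1,4,1,4)
P² = 576/35
sum k=0..1:
  [0] +1/6 = 1/6
  [1] −1/24 = -1/24
S = 1/8
C² = P²·S² = 9/35 ; C = +0.507093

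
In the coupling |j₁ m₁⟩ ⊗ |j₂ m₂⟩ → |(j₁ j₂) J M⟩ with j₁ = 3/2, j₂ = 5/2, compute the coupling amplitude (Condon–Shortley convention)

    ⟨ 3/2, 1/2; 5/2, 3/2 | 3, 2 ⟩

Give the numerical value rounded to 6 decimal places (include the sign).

j₁+j₂−J=1  J+j₁−j₂=2  J−j₁+j₂=4  j₁+j₂+J+1=8
(j₁±m₁, j₂±m₂, J±M) = (2,1,4,1,5,1)
P² = 48
sum k=0..1:
  [0] +1/24 = 1/24
  [1] −1/12 = -1/12
S = -1/24
C² = P²·S² = 1/12 ; C = -0.288675

−√(1/12) = -0.288675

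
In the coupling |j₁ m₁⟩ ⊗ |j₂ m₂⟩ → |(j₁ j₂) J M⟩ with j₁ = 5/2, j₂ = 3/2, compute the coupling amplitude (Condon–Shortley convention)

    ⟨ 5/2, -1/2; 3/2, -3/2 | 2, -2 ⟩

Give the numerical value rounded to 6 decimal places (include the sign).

+√(1/7) ≈ +0.377964

triangle: 2!·3!·1!/7! = 12/5040
(j±m)!: 2!·3!·0!·3!·0!·4! = 1728
prefactor² = (2J+1)·Δ·N² = 144/7
  k=0: +1/(0!·2!·3!·0!·0!·1!) = 1/12
Σ = 1/12  ⇒  CG² = 144/7·1/12² = 1/7
CG = +√(1/7) = +0.377964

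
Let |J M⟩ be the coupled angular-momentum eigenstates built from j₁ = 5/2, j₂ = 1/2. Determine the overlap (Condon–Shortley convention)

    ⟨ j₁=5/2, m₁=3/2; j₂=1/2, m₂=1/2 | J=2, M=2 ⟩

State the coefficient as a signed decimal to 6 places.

triangle: 1!·4!·0!/6! = 24/720
(j±m)!: 4!·1!·1!·0!·4!·0! = 576
prefactor² = (2J+1)·Δ·N² = 96
  k=1: −1/(1!·0!·0!·0!·4!·0!) = -1/24
Σ = -1/24  ⇒  CG² = 96·(-1/24)² = 1/6
CG = −√(1/6) = -0.408248

-0.408248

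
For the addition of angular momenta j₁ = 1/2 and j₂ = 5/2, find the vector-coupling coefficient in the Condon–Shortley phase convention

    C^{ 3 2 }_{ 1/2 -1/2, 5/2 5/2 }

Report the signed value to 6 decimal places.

j₁+j₂−J=0  J+j₁−j₂=1  J−j₁+j₂=5  j₁+j₂+J+1=7
(j₁±m₁, j₂±m₂, J±M) = (0,1,5,0,5,1)
P² = 2400
sum k=0..0:
  [0] +1/120 = 1/120
S = 1/120
C² = P²·S² = 1/6 ; C = +0.408248

+0.408248  (= +√(1/6))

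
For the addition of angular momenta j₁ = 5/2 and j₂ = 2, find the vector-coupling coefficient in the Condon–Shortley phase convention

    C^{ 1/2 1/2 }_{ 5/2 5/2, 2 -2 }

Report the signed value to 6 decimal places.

+0.577350  (= +√(1/3))

triangle: 4!×1!×0!/6! = 24/720
(j±m)!: 5!×0!×0!×4!×1!×0! = 2880
prefactor² = (2J+1)×Δ×N² = 192
  k=0: +1/(0!×4!×0!×0!×1!×0!) = 1/24
Σ = 1/24  ⇒  CG² = 192×1/24² = 1/3
CG = +√(1/3) = +0.577350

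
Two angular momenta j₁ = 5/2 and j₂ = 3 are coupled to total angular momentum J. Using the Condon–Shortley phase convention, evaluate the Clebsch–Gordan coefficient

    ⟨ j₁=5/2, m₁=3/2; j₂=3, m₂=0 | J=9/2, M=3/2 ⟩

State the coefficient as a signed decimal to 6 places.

+√(45/154) = +0.540562

√[10·1!4!5!/11! · 4!1!3!3!6!3!] = √(207360/77)
  +(−1)^0/∏(0,1,1,3,3,2)! = 1/72  (running 1/72)
  +(−1)^1/∏(1,0,0,2,4,3)! = -1/288  (running 1/96)
⟨..|..⟩ = √(207360/77)·(1/96) = +0.540562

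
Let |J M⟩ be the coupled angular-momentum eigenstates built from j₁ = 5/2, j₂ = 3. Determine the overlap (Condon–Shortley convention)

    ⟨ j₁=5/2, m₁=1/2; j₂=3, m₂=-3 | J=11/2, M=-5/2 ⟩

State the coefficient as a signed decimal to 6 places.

j₁+j₂−J=0  J+j₁−j₂=5  J−j₁+j₂=6  j₁+j₂+J+1=12
(j₁±m₁, j₂±m₂, J±M) = (3,2,0,6,3,8)
P² = 49766400/11
sum k=0..0:
  [0] +1/8640 = 1/8640
S = 1/8640
C² = P²·S² = 2/33 ; C = +0.246183

+√(2/33) ≈ +0.246183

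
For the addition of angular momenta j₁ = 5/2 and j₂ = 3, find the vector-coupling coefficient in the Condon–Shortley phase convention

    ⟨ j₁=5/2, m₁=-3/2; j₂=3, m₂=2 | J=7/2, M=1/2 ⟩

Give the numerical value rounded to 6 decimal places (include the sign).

√[8·2!3!4!/10! · 1!4!5!1!4!3!] = √(9216/35)
  +(−1)^1/∏(1,1,3,4,0,0)! = -1/144  (running -1/144)
  +(−1)^2/∏(2,0,2,3,1,1)! = 1/24  (running 5/144)
⟨..|..⟩ = √(9216/35)·(5/144) = +0.563436

+√(20/63) = +0.563436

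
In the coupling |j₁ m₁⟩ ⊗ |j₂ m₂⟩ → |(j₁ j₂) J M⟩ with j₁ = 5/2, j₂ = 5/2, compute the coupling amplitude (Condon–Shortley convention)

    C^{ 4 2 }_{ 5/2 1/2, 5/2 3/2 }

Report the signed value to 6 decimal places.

-0.422577  (= −√(5/28))

triangle: 1!·4!·4!/10! = 576/3628800
(j±m)!: 3!·2!·4!·1!·6!·2! = 414720
prefactor² = (2J+1)·Δ·N² = 20736/35
  k=0: +1/(0!·1!·2!·4!·2!·0!) = 1/96
  k=1: −1/(1!·0!·1!·3!·3!·1!) = -1/36
Σ = -5/288  ⇒  CG² = 20736/35·(-5/288)² = 5/28
CG = −√(5/28) = -0.422577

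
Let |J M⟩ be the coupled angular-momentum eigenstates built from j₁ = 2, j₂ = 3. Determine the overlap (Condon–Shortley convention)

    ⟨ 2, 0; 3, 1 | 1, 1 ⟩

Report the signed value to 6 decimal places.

+0.414039  (= +√(6/35))

√[3·4!0!2!/7! · 2!2!4!2!2!0!] = √(384/35)
  +(−1)^2/∏(2,2,0,2,0,0)! = 1/8  (running 1/8)
⟨..|..⟩ = √(384/35)·(1/8) = +0.414039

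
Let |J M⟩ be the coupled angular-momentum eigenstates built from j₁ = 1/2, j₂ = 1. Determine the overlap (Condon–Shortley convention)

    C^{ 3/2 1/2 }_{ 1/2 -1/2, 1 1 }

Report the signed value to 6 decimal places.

j₁+j₂−J=0  J+j₁−j₂=1  J−j₁+j₂=2  j₁+j₂+J+1=4
(j₁±m₁, j₂±m₂, J±M) = (0,1,2,0,2,1)
P² = 4/3
sum k=0..0:
  [0] +1/2 = 1/2
S = 1/2
C² = P²·S² = 1/3 ; C = +0.577350

+√(1/3) = +0.577350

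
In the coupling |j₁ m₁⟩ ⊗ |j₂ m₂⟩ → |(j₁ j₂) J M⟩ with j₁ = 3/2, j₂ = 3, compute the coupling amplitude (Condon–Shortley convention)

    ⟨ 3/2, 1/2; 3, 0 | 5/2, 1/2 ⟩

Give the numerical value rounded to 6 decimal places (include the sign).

−√(6/35) = -0.414039

j₁+j₂−J=2  J+j₁−j₂=1  J−j₁+j₂=4  j₁+j₂+J+1=8
(j₁±m₁, j₂±m₂, J±M) = (2,1,3,3,3,2)
P² = 216/35
sum k=0..1:
  [0] +1/12 = 1/12
  [1] −1/4 = -1/4
S = -1/6
C² = P²·S² = 6/35 ; C = -0.414039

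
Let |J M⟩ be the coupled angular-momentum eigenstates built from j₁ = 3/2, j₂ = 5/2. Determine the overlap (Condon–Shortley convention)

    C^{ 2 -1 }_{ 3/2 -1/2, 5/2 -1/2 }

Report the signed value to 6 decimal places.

−√(25/84) = -0.545545

j₁+j₂−J=2  J+j₁−j₂=1  J−j₁+j₂=3  j₁+j₂+J+1=7
(j₁±m₁, j₂±m₂, J±M) = (1,2,2,3,1,3)
P² = 12/7
sum k=1..2:
  [1] −1/2 = -1/2
  [2] +1/12 = 1/12
S = -5/12
C² = P²·S² = 25/84 ; C = -0.545545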